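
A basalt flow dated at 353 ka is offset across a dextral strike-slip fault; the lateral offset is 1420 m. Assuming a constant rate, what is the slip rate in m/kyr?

4.02 m/kyr

rate = 1420 m / 353 ka = 0.00402 m/yr = 4.02 m/kyr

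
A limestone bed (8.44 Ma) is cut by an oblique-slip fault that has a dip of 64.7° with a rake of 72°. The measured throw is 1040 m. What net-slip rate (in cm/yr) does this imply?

dip-slip = throw / sin(dip) = 1040 / sin(64.7°) = 1150 m
net slip = dip-slip / sin(rake) = 1150 / sin(72°) = 1210 m
rate = 1210 m / 8.44 Ma = 0.000143 m/yr = 0.0143 cm/yr

0.0143 cm/yr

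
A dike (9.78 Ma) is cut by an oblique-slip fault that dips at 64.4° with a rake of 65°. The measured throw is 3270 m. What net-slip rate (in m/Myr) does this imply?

dip-slip = throw / sin(dip) = 3270 / sin(64.4°) = 3626 m
net slip = dip-slip / sin(rake) = 3626 / sin(65°) = 4001 m
rate = 4001 m / 9.78 Ma = 0.000409 m/yr = 409 m/Myr

409 m/Myr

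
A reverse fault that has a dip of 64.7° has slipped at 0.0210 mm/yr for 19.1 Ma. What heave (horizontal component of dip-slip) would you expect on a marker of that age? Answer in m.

dip-slip = rate × time = 0.0210 mm/yr × 19.1 Ma = 401.1 m
heave = dip-slip × cos(dip) = 401.1 × cos(64.7°) = 171 m

171 m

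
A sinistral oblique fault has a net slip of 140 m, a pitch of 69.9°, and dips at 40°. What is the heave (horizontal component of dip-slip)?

101 m

dip-slip = net slip × sin(rake) = 140 m × sin(69.9°) = 131.5 m
heave = dip-slip × cos(dip) = 131.5 × cos(40°) = 101 m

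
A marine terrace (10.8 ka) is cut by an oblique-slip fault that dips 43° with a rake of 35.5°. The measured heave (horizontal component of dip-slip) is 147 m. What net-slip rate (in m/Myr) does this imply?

dip-slip = heave / cos(dip) = 147 / cos(43°) = 201 m
net slip = dip-slip / sin(rake) = 201 / sin(35.5°) = 346.1 m
rate = 346.1 m / 10.8 ka = 0.0320 m/yr = 32000 m/Myr

32000 m/Myr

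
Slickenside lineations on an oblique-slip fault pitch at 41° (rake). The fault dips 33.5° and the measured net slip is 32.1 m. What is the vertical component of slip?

11.6 m

dip-slip = net slip × sin(rake) = 32.1 m × sin(41°) = 21.06 m
throw = dip-slip × sin(dip) = 21.06 × sin(33.5°) = 11.6 m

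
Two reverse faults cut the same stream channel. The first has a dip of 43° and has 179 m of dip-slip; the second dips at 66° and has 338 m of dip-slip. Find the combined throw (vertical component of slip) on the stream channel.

throw_A = 179 × sin(43°) = 122.1 m
throw_B = 338 × sin(66°) = 308.8 m
total = 122.1 + 308.8 = 431 m

431 m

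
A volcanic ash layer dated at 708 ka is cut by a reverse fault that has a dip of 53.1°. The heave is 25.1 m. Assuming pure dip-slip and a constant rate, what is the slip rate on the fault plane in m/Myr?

dip-slip = heave / cos(dip) = 25.1 m / cos(53.1°) = 41.80 m
rate = 41.80 m / 708 ka = 0.0000590 m/yr = 59 m/Myr

59 m/Myr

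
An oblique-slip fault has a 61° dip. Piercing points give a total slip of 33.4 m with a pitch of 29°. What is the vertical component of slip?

14.2 m

dip-slip = net slip × sin(rake) = 33.4 m × sin(29°) = 16.19 m
throw = dip-slip × sin(dip) = 16.19 × sin(61°) = 14.2 m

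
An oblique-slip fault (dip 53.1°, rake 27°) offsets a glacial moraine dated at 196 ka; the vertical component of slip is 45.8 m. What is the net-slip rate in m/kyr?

dip-slip = throw / sin(dip) = 45.8 / sin(53.1°) = 57.27 m
net slip = dip-slip / sin(rake) = 57.27 / sin(27°) = 126.2 m
rate = 126.2 m / 196 ka = 0.000644 m/yr = 0.644 m/kyr

0.644 m/kyr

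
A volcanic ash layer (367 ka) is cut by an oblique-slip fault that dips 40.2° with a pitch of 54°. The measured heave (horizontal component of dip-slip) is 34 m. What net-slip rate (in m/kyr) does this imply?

0.150 m/kyr

dip-slip = heave / cos(dip) = 34 / cos(40.2°) = 44.51 m
net slip = dip-slip / sin(rake) = 44.51 / sin(54°) = 55.02 m
rate = 55.02 m / 367 ka = 0.000150 m/yr = 0.150 m/kyr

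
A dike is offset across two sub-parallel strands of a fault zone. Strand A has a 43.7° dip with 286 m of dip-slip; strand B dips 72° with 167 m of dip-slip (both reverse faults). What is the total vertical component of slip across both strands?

356 m

throw_A = 286 × sin(43.7°) = 197.6 m
throw_B = 167 × sin(72°) = 158.8 m
total = 197.6 + 158.8 = 356 m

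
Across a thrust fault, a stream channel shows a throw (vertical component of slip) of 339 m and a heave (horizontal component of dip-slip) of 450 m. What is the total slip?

net slip = √(throw² + heave²) = √(339² + 450²) = 563 m

563 m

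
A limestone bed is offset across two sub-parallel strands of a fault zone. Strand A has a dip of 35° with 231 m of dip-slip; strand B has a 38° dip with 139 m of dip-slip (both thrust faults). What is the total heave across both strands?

299 m

heave_A = 231 × cos(35°) = 189.2 m
heave_B = 139 × cos(38°) = 109.5 m
total = 189.2 + 109.5 = 299 m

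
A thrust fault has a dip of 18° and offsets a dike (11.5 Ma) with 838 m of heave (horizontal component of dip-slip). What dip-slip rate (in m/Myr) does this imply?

76.6 m/Myr

dip-slip = heave / cos(dip) = 838 m / cos(18°) = 881.1 m
rate = 881.1 m / 11.5 Ma = 0.0000766 m/yr = 76.6 m/Myr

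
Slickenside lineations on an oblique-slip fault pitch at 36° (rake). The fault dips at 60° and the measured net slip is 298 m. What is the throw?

152 m

dip-slip = net slip × sin(rake) = 298 m × sin(36°) = 175.2 m
throw = dip-slip × sin(dip) = 175.2 × sin(60°) = 152 m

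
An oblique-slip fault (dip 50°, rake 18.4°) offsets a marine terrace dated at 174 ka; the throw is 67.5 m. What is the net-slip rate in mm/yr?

1.60 mm/yr

dip-slip = throw / sin(dip) = 67.5 / sin(50°) = 88.11 m
net slip = dip-slip / sin(rake) = 88.11 / sin(18.4°) = 279.2 m
rate = 279.2 m / 174 ka = 0.00160 m/yr = 1.60 mm/yr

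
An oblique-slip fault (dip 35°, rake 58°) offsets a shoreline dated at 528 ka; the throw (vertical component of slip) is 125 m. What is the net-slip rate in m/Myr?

dip-slip = throw / sin(dip) = 125 / sin(35°) = 217.9 m
net slip = dip-slip / sin(rake) = 217.9 / sin(58°) = 257 m
rate = 257 m / 528 ka = 0.000487 m/yr = 487 m/Myr

487 m/Myr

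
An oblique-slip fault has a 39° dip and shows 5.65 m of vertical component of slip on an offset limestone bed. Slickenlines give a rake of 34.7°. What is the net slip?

dip-slip = throw / sin(dip) = 5.65 / sin(39°) = 8.978 m
net slip = dip-slip / sin(rake) = 8.978 / sin(34.7°) = 15.8 m

15.8 m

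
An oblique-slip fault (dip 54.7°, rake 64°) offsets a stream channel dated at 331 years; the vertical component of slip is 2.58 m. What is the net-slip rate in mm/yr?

dip-slip = throw / sin(dip) = 2.58 / sin(54.7°) = 3.161 m
net slip = dip-slip / sin(rake) = 3.161 / sin(64°) = 3.517 m
rate = 3.517 m / 331 years = 0.0106 m/yr = 10.6 mm/yr

10.6 mm/yr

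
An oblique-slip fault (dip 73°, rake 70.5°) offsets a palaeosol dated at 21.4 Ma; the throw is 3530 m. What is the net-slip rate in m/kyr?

0.183 m/kyr

dip-slip = throw / sin(dip) = 3530 / sin(73°) = 3691 m
net slip = dip-slip / sin(rake) = 3691 / sin(70.5°) = 3916 m
rate = 3916 m / 21.4 Ma = 0.000183 m/yr = 0.183 m/kyr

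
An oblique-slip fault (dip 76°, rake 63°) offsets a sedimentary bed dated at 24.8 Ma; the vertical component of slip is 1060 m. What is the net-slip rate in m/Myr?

dip-slip = throw / sin(dip) = 1060 / sin(76°) = 1092 m
net slip = dip-slip / sin(rake) = 1092 / sin(63°) = 1226 m
rate = 1226 m / 24.8 Ma = 0.0000494 m/yr = 49.4 m/Myr

49.4 m/Myr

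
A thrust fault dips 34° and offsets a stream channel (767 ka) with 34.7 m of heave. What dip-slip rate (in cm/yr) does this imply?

0.00546 cm/yr

dip-slip = heave / cos(dip) = 34.7 m / cos(34°) = 41.86 m
rate = 41.86 m / 767 ka = 0.0000546 m/yr = 0.00546 cm/yr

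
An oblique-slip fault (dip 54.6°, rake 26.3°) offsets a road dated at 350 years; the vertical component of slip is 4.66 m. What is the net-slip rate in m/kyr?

36.9 m/kyr

dip-slip = throw / sin(dip) = 4.66 / sin(54.6°) = 5.717 m
net slip = dip-slip / sin(rake) = 5.717 / sin(26.3°) = 12.90 m
rate = 12.90 m / 350 years = 0.0369 m/yr = 36.9 m/kyr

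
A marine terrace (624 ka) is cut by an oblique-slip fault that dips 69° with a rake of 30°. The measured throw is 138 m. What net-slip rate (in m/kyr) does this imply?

0.474 m/kyr

dip-slip = throw / sin(dip) = 138 / sin(69°) = 147.8 m
net slip = dip-slip / sin(rake) = 147.8 / sin(30°) = 295.6 m
rate = 295.6 m / 624 ka = 0.000474 m/yr = 0.474 m/kyr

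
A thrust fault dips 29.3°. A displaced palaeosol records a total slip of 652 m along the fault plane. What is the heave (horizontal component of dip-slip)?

569 m

heave = dip-slip × cos(dip) = 652 m × cos(29.3°) = 569 m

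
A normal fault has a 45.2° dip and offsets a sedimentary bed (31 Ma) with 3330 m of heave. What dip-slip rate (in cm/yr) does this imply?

0.0152 cm/yr

dip-slip = heave / cos(dip) = 3330 m / cos(45.2°) = 4726 m
rate = 4726 m / 31 Ma = 0.000152 m/yr = 0.0152 cm/yr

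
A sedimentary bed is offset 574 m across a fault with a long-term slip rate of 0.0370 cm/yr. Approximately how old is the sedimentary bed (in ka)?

age = offset / rate = 574 m / (0.0370 cm/yr) = 1.55e+06 yr = 1550 ka

1550 ka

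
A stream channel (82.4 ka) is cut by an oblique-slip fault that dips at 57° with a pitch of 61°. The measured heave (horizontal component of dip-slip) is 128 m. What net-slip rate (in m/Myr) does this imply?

dip-slip = heave / cos(dip) = 128 / cos(57°) = 235 m
net slip = dip-slip / sin(rake) = 235 / sin(61°) = 268.7 m
rate = 268.7 m / 82.4 ka = 0.00326 m/yr = 3260 m/Myr

3260 m/Myr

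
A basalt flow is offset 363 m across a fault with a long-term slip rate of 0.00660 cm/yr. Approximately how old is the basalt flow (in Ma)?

5.50 Ma

age = offset / rate = 363 m / (0.00660 cm/yr) = 5.5e+06 yr = 5.50 Ma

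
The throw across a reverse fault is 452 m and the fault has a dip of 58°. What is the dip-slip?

dip-slip = throw / sin(dip) = 452 / sin(58°) = 533 m

533 m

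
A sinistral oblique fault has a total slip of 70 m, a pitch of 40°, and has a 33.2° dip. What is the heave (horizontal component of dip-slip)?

dip-slip = net slip × sin(rake) = 70 m × sin(40°) = 45 m
heave = dip-slip × cos(dip) = 45 × cos(33.2°) = 37.7 m

37.7 m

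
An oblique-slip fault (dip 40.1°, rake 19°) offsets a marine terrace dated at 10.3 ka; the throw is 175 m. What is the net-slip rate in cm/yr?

8.10 cm/yr

dip-slip = throw / sin(dip) = 175 / sin(40.1°) = 271.7 m
net slip = dip-slip / sin(rake) = 271.7 / sin(19°) = 834.5 m
rate = 834.5 m / 10.3 ka = 0.0810 m/yr = 8.10 cm/yr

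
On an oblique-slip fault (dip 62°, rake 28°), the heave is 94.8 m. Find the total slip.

dip-slip = heave / cos(dip) = 94.8 / cos(62°) = 201.9 m
net slip = dip-slip / sin(rake) = 201.9 / sin(28°) = 430 m

430 m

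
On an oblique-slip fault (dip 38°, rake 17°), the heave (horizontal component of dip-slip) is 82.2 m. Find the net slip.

357 m

dip-slip = heave / cos(dip) = 82.2 / cos(38°) = 104.3 m
net slip = dip-slip / sin(rake) = 104.3 / sin(17°) = 357 m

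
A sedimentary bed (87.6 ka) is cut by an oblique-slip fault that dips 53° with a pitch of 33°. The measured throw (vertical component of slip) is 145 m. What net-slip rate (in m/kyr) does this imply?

3.81 m/kyr

dip-slip = throw / sin(dip) = 145 / sin(53°) = 181.6 m
net slip = dip-slip / sin(rake) = 181.6 / sin(33°) = 333.4 m
rate = 333.4 m / 87.6 ka = 0.00381 m/yr = 3.81 m/kyr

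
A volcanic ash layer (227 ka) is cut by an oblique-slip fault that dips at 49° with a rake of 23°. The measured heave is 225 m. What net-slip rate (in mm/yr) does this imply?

3.87 mm/yr

dip-slip = heave / cos(dip) = 225 / cos(49°) = 343 m
net slip = dip-slip / sin(rake) = 343 / sin(23°) = 877.7 m
rate = 877.7 m / 227 ka = 0.00387 m/yr = 3.87 mm/yr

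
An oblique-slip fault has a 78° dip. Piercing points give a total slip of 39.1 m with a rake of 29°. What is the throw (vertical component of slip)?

18.5 m

dip-slip = net slip × sin(rake) = 39.1 m × sin(29°) = 18.96 m
throw = dip-slip × sin(dip) = 18.96 × sin(78°) = 18.5 m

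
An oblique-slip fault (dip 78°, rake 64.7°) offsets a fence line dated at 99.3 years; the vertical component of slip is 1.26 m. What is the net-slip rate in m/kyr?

14.3 m/kyr

dip-slip = throw / sin(dip) = 1.26 / sin(78°) = 1.288 m
net slip = dip-slip / sin(rake) = 1.288 / sin(64.7°) = 1.425 m
rate = 1.425 m / 99.3 years = 0.0143 m/yr = 14.3 m/kyr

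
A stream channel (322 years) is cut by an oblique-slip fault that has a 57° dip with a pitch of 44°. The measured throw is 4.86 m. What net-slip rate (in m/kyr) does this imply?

dip-slip = throw / sin(dip) = 4.86 / sin(57°) = 5.795 m
net slip = dip-slip / sin(rake) = 5.795 / sin(44°) = 8.342 m
rate = 8.342 m / 322 years = 0.0259 m/yr = 25.9 m/kyr

25.9 m/kyr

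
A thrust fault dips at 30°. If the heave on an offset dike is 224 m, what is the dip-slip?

259 m

dip-slip = heave / cos(dip) = 224 / cos(30°) = 259 m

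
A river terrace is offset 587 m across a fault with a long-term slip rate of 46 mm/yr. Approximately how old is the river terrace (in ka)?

12.8 ka

age = offset / rate = 587 m / (46 mm/yr) = 12800 yr = 12.8 ka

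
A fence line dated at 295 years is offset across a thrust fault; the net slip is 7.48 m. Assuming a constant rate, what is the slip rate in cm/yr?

2.54 cm/yr

rate = 7.48 m / 295 years = 0.0254 m/yr = 2.54 cm/yr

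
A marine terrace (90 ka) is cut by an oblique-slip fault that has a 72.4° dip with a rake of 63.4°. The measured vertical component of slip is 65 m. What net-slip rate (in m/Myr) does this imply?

847 m/Myr

dip-slip = throw / sin(dip) = 65 / sin(72.4°) = 68.19 m
net slip = dip-slip / sin(rake) = 68.19 / sin(63.4°) = 76.26 m
rate = 76.26 m / 90 ka = 0.000847 m/yr = 847 m/Myr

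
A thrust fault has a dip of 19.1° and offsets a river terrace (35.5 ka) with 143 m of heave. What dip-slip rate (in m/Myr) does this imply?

dip-slip = heave / cos(dip) = 143 m / cos(19.1°) = 151.3 m
rate = 151.3 m / 35.5 ka = 0.00426 m/yr = 4260 m/Myr

4260 m/Myr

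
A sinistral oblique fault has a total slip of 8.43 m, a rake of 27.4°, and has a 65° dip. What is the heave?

dip-slip = net slip × sin(rake) = 8.43 m × sin(27.4°) = 3.879 m
heave = dip-slip × cos(dip) = 3.879 × cos(65°) = 1.64 m

1.64 m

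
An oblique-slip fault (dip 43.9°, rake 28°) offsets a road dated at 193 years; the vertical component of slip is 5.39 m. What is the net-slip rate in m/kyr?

dip-slip = throw / sin(dip) = 5.39 / sin(43.9°) = 7.773 m
net slip = dip-slip / sin(rake) = 7.773 / sin(28°) = 16.56 m
rate = 16.56 m / 193 years = 0.0858 m/yr = 85.8 m/kyr

85.8 m/kyr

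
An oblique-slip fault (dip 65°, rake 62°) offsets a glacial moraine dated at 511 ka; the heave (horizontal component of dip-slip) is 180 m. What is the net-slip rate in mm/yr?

dip-slip = heave / cos(dip) = 180 / cos(65°) = 425.9 m
net slip = dip-slip / sin(rake) = 425.9 / sin(62°) = 482.4 m
rate = 482.4 m / 511 ka = 0.000944 m/yr = 0.944 mm/yr

0.944 mm/yr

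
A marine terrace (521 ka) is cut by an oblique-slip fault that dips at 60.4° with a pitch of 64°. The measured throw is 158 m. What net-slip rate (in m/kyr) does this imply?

0.388 m/kyr

dip-slip = throw / sin(dip) = 158 / sin(60.4°) = 181.7 m
net slip = dip-slip / sin(rake) = 181.7 / sin(64°) = 202.2 m
rate = 202.2 m / 521 ka = 0.000388 m/yr = 0.388 m/kyr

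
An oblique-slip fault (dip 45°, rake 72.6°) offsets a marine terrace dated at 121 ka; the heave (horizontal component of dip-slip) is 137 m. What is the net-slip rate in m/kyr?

dip-slip = heave / cos(dip) = 137 / cos(45°) = 193.7 m
net slip = dip-slip / sin(rake) = 193.7 / sin(72.6°) = 203 m
rate = 203 m / 121 ka = 0.00168 m/yr = 1.68 m/kyr

1.68 m/kyr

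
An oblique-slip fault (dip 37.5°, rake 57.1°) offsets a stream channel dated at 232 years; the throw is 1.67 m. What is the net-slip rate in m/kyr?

14.1 m/kyr

dip-slip = throw / sin(dip) = 1.67 / sin(37.5°) = 2.743 m
net slip = dip-slip / sin(rake) = 2.743 / sin(57.1°) = 3.267 m
rate = 3.267 m / 232 years = 0.0141 m/yr = 14.1 m/kyr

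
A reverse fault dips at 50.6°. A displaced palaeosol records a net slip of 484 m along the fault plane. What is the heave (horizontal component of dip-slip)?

heave = dip-slip × cos(dip) = 484 m × cos(50.6°) = 307 m

307 m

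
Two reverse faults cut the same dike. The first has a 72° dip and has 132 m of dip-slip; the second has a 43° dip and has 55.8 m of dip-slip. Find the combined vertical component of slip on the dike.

164 m

throw_A = 132 × sin(72°) = 125.5 m
throw_B = 55.8 × sin(43°) = 38.06 m
total = 125.5 + 38.06 = 164 m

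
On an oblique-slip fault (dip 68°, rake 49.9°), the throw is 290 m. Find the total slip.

409 m

dip-slip = throw / sin(dip) = 290 / sin(68°) = 312.8 m
net slip = dip-slip / sin(rake) = 312.8 / sin(49.9°) = 409 m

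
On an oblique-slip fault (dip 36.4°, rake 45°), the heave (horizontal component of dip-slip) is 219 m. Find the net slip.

385 m

dip-slip = heave / cos(dip) = 219 / cos(36.4°) = 272.1 m
net slip = dip-slip / sin(rake) = 272.1 / sin(45°) = 385 m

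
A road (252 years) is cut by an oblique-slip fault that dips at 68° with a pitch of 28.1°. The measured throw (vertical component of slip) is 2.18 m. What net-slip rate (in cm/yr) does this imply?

1.98 cm/yr

dip-slip = throw / sin(dip) = 2.18 / sin(68°) = 2.351 m
net slip = dip-slip / sin(rake) = 2.351 / sin(28.1°) = 4.992 m
rate = 4.992 m / 252 years = 0.0198 m/yr = 1.98 cm/yr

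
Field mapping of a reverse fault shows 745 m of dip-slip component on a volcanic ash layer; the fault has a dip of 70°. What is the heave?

255 m

heave = dip-slip × cos(dip) = 745 m × cos(70°) = 255 m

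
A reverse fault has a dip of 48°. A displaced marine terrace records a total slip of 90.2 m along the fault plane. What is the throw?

67 m

throw = dip-slip × sin(dip) = 90.2 m × sin(48°) = 67 m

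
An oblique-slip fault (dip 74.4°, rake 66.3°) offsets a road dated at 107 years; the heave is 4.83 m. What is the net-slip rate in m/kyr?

183 m/kyr

dip-slip = heave / cos(dip) = 4.83 / cos(74.4°) = 17.96 m
net slip = dip-slip / sin(rake) = 17.96 / sin(66.3°) = 19.62 m
rate = 19.62 m / 107 years = 0.183 m/yr = 183 m/kyr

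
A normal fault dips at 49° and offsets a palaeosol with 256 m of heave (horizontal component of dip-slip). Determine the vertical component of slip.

throw = heave × tan(dip) = 256 × tan(49°) = 294 m

294 m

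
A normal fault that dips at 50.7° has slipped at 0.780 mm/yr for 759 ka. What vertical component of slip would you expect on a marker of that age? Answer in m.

dip-slip = rate × time = 0.780 mm/yr × 759 ka = 592 m
throw = dip-slip × sin(dip) = 592 × sin(50.7°) = 458 m

458 m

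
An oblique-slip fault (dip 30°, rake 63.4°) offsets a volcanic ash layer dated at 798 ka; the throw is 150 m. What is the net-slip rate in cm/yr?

0.0420 cm/yr

dip-slip = throw / sin(dip) = 150 / sin(30°) = 300 m
net slip = dip-slip / sin(rake) = 300 / sin(63.4°) = 335.5 m
rate = 335.5 m / 798 ka = 0.000420 m/yr = 0.0420 cm/yr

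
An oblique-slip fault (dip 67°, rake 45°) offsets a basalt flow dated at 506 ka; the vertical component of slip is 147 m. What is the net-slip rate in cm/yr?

0.0446 cm/yr

dip-slip = throw / sin(dip) = 147 / sin(67°) = 159.7 m
net slip = dip-slip / sin(rake) = 159.7 / sin(45°) = 225.8 m
rate = 225.8 m / 506 ka = 0.000446 m/yr = 0.0446 cm/yr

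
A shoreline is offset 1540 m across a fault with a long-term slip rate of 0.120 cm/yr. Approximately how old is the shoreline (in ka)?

age = offset / rate = 1540 m / (0.120 cm/yr) = 1.28e+06 yr = 1280 ka

1280 ka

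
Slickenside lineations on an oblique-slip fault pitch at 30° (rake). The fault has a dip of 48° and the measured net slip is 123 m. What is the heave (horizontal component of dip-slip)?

41.2 m

dip-slip = net slip × sin(rake) = 123 m × sin(30°) = 61.50 m
heave = dip-slip × cos(dip) = 61.50 × cos(48°) = 41.2 m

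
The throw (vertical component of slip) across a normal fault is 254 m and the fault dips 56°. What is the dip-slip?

306 m

dip-slip = throw / sin(dip) = 254 / sin(56°) = 306 m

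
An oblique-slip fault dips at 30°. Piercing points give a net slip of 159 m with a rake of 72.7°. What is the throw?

75.9 m

dip-slip = net slip × sin(rake) = 159 m × sin(72.7°) = 151.8 m
throw = dip-slip × sin(dip) = 151.8 × sin(30°) = 75.9 m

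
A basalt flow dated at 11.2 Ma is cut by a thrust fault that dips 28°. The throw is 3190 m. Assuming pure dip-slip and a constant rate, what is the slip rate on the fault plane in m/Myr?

dip-slip = throw / sin(dip) = 3190 m / sin(28°) = 6795 m
rate = 6795 m / 11.2 Ma = 0.000607 m/yr = 607 m/Myr

607 m/Myr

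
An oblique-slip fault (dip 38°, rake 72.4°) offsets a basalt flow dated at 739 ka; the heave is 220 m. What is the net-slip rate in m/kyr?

dip-slip = heave / cos(dip) = 220 / cos(38°) = 279.2 m
net slip = dip-slip / sin(rake) = 279.2 / sin(72.4°) = 292.9 m
rate = 292.9 m / 739 ka = 0.000396 m/yr = 0.396 m/kyr

0.396 m/kyr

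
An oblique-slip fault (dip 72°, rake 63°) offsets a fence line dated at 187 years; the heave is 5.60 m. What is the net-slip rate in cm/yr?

10.9 cm/yr

dip-slip = heave / cos(dip) = 5.60 / cos(72°) = 18.12 m
net slip = dip-slip / sin(rake) = 18.12 / sin(63°) = 20.34 m
rate = 20.34 m / 187 years = 0.109 m/yr = 10.9 cm/yr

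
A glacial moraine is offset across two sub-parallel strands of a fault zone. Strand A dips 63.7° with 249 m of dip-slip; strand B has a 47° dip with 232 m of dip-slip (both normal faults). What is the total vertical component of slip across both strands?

393 m

throw_A = 249 × sin(63.7°) = 223.2 m
throw_B = 232 × sin(47°) = 169.7 m
total = 223.2 + 169.7 = 393 m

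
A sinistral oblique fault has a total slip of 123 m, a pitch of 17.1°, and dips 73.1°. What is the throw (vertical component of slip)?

dip-slip = net slip × sin(rake) = 123 m × sin(17.1°) = 36.17 m
throw = dip-slip × sin(dip) = 36.17 × sin(73.1°) = 34.6 m

34.6 m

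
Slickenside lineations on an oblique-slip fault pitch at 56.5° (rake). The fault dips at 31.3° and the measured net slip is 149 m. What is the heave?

106 m

dip-slip = net slip × sin(rake) = 149 m × sin(56.5°) = 124.2 m
heave = dip-slip × cos(dip) = 124.2 × cos(31.3°) = 106 m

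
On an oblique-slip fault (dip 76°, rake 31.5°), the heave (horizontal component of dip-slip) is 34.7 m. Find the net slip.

dip-slip = heave / cos(dip) = 34.7 / cos(76°) = 143.4 m
net slip = dip-slip / sin(rake) = 143.4 / sin(31.5°) = 275 m

275 m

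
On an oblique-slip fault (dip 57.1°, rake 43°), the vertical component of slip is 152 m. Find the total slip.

dip-slip = throw / sin(dip) = 152 / sin(57.1°) = 181 m
net slip = dip-slip / sin(rake) = 181 / sin(43°) = 265 m

265 m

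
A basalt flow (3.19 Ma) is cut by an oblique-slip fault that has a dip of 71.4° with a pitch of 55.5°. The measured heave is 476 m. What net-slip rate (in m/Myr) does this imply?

dip-slip = heave / cos(dip) = 476 / cos(71.4°) = 1492 m
net slip = dip-slip / sin(rake) = 1492 / sin(55.5°) = 1811 m
rate = 1811 m / 3.19 Ma = 0.000568 m/yr = 568 m/Myr

568 m/Myr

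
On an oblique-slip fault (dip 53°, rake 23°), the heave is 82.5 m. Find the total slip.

351 m

dip-slip = heave / cos(dip) = 82.5 / cos(53°) = 137.1 m
net slip = dip-slip / sin(rake) = 137.1 / sin(23°) = 351 m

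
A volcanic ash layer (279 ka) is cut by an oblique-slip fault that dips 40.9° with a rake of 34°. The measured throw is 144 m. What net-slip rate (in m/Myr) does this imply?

1410 m/Myr

dip-slip = throw / sin(dip) = 144 / sin(40.9°) = 219.9 m
net slip = dip-slip / sin(rake) = 219.9 / sin(34°) = 393.3 m
rate = 393.3 m / 279 ka = 0.00141 m/yr = 1410 m/Myr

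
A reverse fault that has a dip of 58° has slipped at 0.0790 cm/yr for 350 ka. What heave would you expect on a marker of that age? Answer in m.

dip-slip = rate × time = 0.0790 cm/yr × 350 ka = 276.5 m
heave = dip-slip × cos(dip) = 276.5 × cos(58°) = 147 m

147 m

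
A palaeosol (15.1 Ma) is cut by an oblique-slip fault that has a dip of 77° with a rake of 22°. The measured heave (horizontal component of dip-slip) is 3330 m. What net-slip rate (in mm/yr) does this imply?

dip-slip = heave / cos(dip) = 3330 / cos(77°) = 14800 m
net slip = dip-slip / sin(rake) = 14800 / sin(22°) = 39520 m
rate = 39520 m / 15.1 Ma = 0.00262 m/yr = 2.62 mm/yr

2.62 mm/yr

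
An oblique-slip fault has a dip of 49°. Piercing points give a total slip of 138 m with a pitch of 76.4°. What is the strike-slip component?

32.4 m

strike-slip = net slip × cos(rake) = 138 m × cos(76.4°) = 32.4 m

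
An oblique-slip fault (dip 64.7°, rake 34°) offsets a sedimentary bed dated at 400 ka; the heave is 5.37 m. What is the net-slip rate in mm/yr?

dip-slip = heave / cos(dip) = 5.37 / cos(64.7°) = 12.57 m
net slip = dip-slip / sin(rake) = 12.57 / sin(34°) = 22.47 m
rate = 22.47 m / 400 ka = 0.0000562 m/yr = 0.0562 mm/yr

0.0562 mm/yr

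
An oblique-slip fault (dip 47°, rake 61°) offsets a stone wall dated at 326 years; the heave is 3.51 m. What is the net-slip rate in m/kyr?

18.1 m/kyr

dip-slip = heave / cos(dip) = 3.51 / cos(47°) = 5.147 m
net slip = dip-slip / sin(rake) = 5.147 / sin(61°) = 5.884 m
rate = 5.884 m / 326 years = 0.0181 m/yr = 18.1 m/kyr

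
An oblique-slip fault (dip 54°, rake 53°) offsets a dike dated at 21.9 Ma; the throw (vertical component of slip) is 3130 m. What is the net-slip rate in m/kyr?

dip-slip = throw / sin(dip) = 3130 / sin(54°) = 3869 m
net slip = dip-slip / sin(rake) = 3869 / sin(53°) = 4844 m
rate = 4844 m / 21.9 Ma = 0.000221 m/yr = 0.221 m/kyr

0.221 m/kyr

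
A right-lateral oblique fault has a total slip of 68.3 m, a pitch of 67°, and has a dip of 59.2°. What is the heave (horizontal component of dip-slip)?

dip-slip = net slip × sin(rake) = 68.3 m × sin(67°) = 62.87 m
heave = dip-slip × cos(dip) = 62.87 × cos(59.2°) = 32.2 m

32.2 m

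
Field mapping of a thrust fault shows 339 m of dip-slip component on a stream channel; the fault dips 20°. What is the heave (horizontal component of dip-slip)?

319 m

heave = dip-slip × cos(dip) = 339 m × cos(20°) = 319 m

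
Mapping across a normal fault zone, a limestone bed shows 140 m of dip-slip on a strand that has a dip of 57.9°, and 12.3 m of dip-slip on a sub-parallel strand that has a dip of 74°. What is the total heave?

heave_A = 140 × cos(57.9°) = 74.40 m
heave_B = 12.3 × cos(74°) = 3.390 m
total = 74.40 + 3.390 = 77.8 m

77.8 m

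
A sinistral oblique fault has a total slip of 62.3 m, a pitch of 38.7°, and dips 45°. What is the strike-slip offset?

strike-slip = net slip × cos(rake) = 62.3 m × cos(38.7°) = 48.6 m

48.6 m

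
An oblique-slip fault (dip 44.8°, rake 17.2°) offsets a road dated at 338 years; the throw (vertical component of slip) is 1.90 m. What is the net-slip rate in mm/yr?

dip-slip = throw / sin(dip) = 1.90 / sin(44.8°) = 2.696 m
net slip = dip-slip / sin(rake) = 2.696 / sin(17.2°) = 9.119 m
rate = 9.119 m / 338 years = 0.0270 m/yr = 27 mm/yr

27 mm/yr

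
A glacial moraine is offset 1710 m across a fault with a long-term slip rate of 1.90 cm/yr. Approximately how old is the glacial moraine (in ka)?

90 ka

age = offset / rate = 1710 m / (1.90 cm/yr) = 90000 yr = 90 ka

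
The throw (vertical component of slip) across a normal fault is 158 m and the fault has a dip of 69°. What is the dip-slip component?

dip-slip = throw / sin(dip) = 158 / sin(69°) = 169 m

169 m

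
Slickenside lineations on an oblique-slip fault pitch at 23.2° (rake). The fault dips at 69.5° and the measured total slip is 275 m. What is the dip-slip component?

108 m

dip-slip = net slip × sin(rake) = 275 m × sin(23.2°) = 108 m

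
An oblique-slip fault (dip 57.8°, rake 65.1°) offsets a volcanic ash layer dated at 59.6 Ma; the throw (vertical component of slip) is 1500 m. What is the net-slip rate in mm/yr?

0.0328 mm/yr

dip-slip = throw / sin(dip) = 1500 / sin(57.8°) = 1773 m
net slip = dip-slip / sin(rake) = 1773 / sin(65.1°) = 1954 m
rate = 1954 m / 59.6 Ma = 0.0000328 m/yr = 0.0328 mm/yr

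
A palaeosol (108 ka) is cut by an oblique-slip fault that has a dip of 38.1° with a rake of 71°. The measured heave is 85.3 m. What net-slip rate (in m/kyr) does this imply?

1.06 m/kyr

dip-slip = heave / cos(dip) = 85.3 / cos(38.1°) = 108.4 m
net slip = dip-slip / sin(rake) = 108.4 / sin(71°) = 114.6 m
rate = 114.6 m / 108 ka = 0.00106 m/yr = 1.06 m/kyr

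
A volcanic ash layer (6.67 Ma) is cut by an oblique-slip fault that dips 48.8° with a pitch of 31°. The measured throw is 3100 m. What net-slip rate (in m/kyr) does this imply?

1.20 m/kyr

dip-slip = throw / sin(dip) = 3100 / sin(48.8°) = 4120 m
net slip = dip-slip / sin(rake) = 4120 / sin(31°) = 8000 m
rate = 8000 m / 6.67 Ma = 0.00120 m/yr = 1.20 m/kyr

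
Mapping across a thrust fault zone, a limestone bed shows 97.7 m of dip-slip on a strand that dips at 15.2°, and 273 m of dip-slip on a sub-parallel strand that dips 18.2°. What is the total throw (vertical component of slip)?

throw_A = 97.7 × sin(15.2°) = 25.62 m
throw_B = 273 × sin(18.2°) = 85.27 m
total = 25.62 + 85.27 = 111 m

111 m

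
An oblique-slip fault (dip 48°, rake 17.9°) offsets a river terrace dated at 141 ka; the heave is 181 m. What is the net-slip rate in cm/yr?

dip-slip = heave / cos(dip) = 181 / cos(48°) = 270.5 m
net slip = dip-slip / sin(rake) = 270.5 / sin(17.9°) = 880.1 m
rate = 880.1 m / 141 ka = 0.00624 m/yr = 0.624 cm/yr

0.624 cm/yr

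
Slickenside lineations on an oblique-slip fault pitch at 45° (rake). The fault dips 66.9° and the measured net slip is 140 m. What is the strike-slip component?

99 m

strike-slip = net slip × cos(rake) = 140 m × cos(45°) = 99 m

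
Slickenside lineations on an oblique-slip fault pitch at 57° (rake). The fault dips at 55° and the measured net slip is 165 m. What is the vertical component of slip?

113 m

dip-slip = net slip × sin(rake) = 165 m × sin(57°) = 138.4 m
throw = dip-slip × sin(dip) = 138.4 × sin(55°) = 113 m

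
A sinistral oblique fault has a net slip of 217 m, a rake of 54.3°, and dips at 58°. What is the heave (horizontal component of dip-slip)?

dip-slip = net slip × sin(rake) = 217 m × sin(54.3°) = 176.2 m
heave = dip-slip × cos(dip) = 176.2 × cos(58°) = 93.4 m

93.4 m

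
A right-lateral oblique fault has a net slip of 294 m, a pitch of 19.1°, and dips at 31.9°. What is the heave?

81.7 m

dip-slip = net slip × sin(rake) = 294 m × sin(19.1°) = 96.20 m
heave = dip-slip × cos(dip) = 96.20 × cos(31.9°) = 81.7 m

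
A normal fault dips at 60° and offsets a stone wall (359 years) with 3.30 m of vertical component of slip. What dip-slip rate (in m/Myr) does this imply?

dip-slip = throw / sin(dip) = 3.30 m / sin(60°) = 3.811 m
rate = 3.811 m / 359 years = 0.0106 m/yr = 10600 m/Myr

10600 m/Myr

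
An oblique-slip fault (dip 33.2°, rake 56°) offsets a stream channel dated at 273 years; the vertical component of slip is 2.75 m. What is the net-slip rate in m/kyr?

dip-slip = throw / sin(dip) = 2.75 / sin(33.2°) = 5.022 m
net slip = dip-slip / sin(rake) = 5.022 / sin(56°) = 6.058 m
rate = 6.058 m / 273 years = 0.0222 m/yr = 22.2 m/kyr

22.2 m/kyr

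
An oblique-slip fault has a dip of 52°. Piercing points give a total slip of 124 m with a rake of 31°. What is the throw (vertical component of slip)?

50.3 m

dip-slip = net slip × sin(rake) = 124 m × sin(31°) = 63.86 m
throw = dip-slip × sin(dip) = 63.86 × sin(52°) = 50.3 m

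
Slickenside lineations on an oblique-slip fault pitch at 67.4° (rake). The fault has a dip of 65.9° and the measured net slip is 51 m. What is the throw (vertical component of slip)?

dip-slip = net slip × sin(rake) = 51 m × sin(67.4°) = 47.08 m
throw = dip-slip × sin(dip) = 47.08 × sin(65.9°) = 43 m

43 m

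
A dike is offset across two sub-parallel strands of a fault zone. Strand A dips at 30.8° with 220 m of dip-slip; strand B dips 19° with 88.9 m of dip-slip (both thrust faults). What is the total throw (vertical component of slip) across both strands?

throw_A = 220 × sin(30.8°) = 112.6 m
throw_B = 88.9 × sin(19°) = 28.94 m
total = 112.6 + 28.94 = 142 m

142 m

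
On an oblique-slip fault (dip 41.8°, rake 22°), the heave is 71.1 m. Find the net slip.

255 m

dip-slip = heave / cos(dip) = 71.1 / cos(41.8°) = 95.38 m
net slip = dip-slip / sin(rake) = 95.38 / sin(22°) = 255 m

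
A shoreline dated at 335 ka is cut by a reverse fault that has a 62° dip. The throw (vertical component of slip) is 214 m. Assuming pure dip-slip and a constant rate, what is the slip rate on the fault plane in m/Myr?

723 m/Myr

dip-slip = throw / sin(dip) = 214 m / sin(62°) = 242.4 m
rate = 242.4 m / 335 ka = 0.000723 m/yr = 723 m/Myr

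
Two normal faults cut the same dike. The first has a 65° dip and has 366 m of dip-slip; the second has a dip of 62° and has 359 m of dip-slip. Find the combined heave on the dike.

heave_A = 366 × cos(65°) = 154.7 m
heave_B = 359 × cos(62°) = 168.5 m
total = 154.7 + 168.5 = 323 m

323 m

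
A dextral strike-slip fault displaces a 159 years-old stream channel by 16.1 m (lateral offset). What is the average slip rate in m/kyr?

rate = 16.1 m / 159 years = 0.101 m/yr = 101 m/kyr

101 m/kyr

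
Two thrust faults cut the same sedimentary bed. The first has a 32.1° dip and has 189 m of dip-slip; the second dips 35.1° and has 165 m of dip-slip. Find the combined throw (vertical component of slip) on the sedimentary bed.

195 m

throw_A = 189 × sin(32.1°) = 100.4 m
throw_B = 165 × sin(35.1°) = 94.88 m
total = 100.4 + 94.88 = 195 m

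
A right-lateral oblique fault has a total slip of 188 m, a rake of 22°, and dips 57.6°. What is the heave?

dip-slip = net slip × sin(rake) = 188 m × sin(22°) = 70.43 m
heave = dip-slip × cos(dip) = 70.43 × cos(57.6°) = 37.7 m

37.7 m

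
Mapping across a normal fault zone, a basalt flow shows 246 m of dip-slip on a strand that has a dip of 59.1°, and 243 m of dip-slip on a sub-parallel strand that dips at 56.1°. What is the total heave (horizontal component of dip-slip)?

heave_A = 246 × cos(59.1°) = 126.3 m
heave_B = 243 × cos(56.1°) = 135.5 m
total = 126.3 + 135.5 = 262 m

262 m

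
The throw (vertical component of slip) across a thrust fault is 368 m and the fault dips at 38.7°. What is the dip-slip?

dip-slip = throw / sin(dip) = 368 / sin(38.7°) = 589 m

589 m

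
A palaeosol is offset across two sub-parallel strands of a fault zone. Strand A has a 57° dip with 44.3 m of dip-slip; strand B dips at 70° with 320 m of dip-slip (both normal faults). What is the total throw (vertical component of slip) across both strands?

throw_A = 44.3 × sin(57°) = 37.15 m
throw_B = 320 × sin(70°) = 300.7 m
total = 37.15 + 300.7 = 338 m

338 m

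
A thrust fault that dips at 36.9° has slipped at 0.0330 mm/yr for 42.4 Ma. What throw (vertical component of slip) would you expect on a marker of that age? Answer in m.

dip-slip = rate × time = 0.0330 mm/yr × 42.4 Ma = 1399 m
throw = dip-slip × sin(dip) = 1399 × sin(36.9°) = 840 m

840 m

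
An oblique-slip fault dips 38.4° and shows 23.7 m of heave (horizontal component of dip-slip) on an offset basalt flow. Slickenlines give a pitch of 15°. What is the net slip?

117 m

dip-slip = heave / cos(dip) = 23.7 / cos(38.4°) = 30.24 m
net slip = dip-slip / sin(rake) = 30.24 / sin(15°) = 117 m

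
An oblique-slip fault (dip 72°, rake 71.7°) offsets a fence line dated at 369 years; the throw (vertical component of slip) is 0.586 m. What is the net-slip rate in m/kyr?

dip-slip = throw / sin(dip) = 0.586 / sin(72°) = 0.6162 m
net slip = dip-slip / sin(rake) = 0.6162 / sin(71.7°) = 0.6490 m
rate = 0.6490 m / 369 years = 0.00176 m/yr = 1.76 m/kyr

1.76 m/kyr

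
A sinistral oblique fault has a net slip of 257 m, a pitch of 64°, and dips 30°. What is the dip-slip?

231 m

dip-slip = net slip × sin(rake) = 257 m × sin(64°) = 231 m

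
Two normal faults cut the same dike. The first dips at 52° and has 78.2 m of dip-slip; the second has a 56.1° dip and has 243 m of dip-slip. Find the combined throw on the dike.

throw_A = 78.2 × sin(52°) = 61.62 m
throw_B = 243 × sin(56.1°) = 201.7 m
total = 61.62 + 201.7 = 263 m

263 m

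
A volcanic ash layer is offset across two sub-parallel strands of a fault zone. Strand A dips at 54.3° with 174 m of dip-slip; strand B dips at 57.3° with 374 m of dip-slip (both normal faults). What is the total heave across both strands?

304 m

heave_A = 174 × cos(54.3°) = 101.5 m
heave_B = 374 × cos(57.3°) = 202 m
total = 101.5 + 202 = 304 m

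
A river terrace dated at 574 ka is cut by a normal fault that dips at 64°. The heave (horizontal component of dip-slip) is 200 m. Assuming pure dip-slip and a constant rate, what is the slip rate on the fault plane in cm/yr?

dip-slip = heave / cos(dip) = 200 m / cos(64°) = 456.2 m
rate = 456.2 m / 574 ka = 0.000795 m/yr = 0.0795 cm/yr

0.0795 cm/yr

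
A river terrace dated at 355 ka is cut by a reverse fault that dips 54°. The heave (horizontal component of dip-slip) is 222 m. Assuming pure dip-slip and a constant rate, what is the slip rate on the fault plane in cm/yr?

0.106 cm/yr

dip-slip = heave / cos(dip) = 222 m / cos(54°) = 377.7 m
rate = 377.7 m / 355 ka = 0.00106 m/yr = 0.106 cm/yr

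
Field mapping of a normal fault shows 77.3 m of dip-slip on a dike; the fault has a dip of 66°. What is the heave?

heave = dip-slip × cos(dip) = 77.3 m × cos(66°) = 31.4 m

31.4 m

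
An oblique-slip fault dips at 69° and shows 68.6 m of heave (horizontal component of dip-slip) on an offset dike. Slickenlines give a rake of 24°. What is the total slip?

dip-slip = heave / cos(dip) = 68.6 / cos(69°) = 191.4 m
net slip = dip-slip / sin(rake) = 191.4 / sin(24°) = 471 m

471 m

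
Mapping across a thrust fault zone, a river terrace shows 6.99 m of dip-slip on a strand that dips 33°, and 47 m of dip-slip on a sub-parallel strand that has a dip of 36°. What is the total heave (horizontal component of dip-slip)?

43.9 m

heave_A = 6.99 × cos(33°) = 5.862 m
heave_B = 47 × cos(36°) = 38.02 m
total = 5.862 + 38.02 = 43.9 m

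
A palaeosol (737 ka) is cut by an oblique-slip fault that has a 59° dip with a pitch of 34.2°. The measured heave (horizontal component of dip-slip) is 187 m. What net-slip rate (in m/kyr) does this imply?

dip-slip = heave / cos(dip) = 187 / cos(59°) = 363.1 m
net slip = dip-slip / sin(rake) = 363.1 / sin(34.2°) = 646 m
rate = 646 m / 737 ka = 0.000876 m/yr = 0.876 m/kyr

0.876 m/kyr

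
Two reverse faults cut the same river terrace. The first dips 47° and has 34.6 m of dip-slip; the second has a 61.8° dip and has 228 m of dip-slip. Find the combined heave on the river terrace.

131 m

heave_A = 34.6 × cos(47°) = 23.60 m
heave_B = 228 × cos(61.8°) = 107.7 m
total = 23.60 + 107.7 = 131 m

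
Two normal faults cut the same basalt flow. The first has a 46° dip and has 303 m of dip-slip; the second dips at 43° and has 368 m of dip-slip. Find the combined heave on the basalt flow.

480 m

heave_A = 303 × cos(46°) = 210.5 m
heave_B = 368 × cos(43°) = 269.1 m
total = 210.5 + 269.1 = 480 m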